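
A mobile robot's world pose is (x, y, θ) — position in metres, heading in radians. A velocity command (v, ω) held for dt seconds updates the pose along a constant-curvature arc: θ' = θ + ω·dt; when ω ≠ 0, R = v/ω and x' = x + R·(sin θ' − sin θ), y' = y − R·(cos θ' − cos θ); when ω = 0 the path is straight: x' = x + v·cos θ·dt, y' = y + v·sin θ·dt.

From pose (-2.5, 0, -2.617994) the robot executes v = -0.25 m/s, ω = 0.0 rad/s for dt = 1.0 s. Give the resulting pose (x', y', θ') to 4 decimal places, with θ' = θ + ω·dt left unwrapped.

(-2.2835, 0.1250, -2.6180)

θ' = -2.6180 + 0.0·1.0 = -2.6180
ω = 0 → straight: x' = -2.5 + -0.25·cos(-2.6180)·1.0 = -2.2835
y' = 0 + -0.25·sin(-2.6180)·1.0 = 0.1250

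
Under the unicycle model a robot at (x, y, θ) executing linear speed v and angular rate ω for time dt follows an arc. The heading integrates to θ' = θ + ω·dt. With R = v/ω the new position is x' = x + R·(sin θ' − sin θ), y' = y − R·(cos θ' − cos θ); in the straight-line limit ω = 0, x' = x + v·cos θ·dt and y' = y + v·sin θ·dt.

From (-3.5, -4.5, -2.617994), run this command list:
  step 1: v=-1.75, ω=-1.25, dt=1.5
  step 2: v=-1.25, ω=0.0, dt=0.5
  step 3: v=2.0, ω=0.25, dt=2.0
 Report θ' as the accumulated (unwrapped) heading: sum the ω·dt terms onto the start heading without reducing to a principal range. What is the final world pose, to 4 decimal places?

(-3.0881, -2.4874, -3.9930)

step 1: θ'=-4.4930 (R=1.4000) → pose (-1.4336, -5.4077, -4.4930)
step 2: θ'=-4.4930 (straight) → pose (-1.2975, -6.0178, -4.4930)
step 3: θ'=-3.9930 (R=8.0000) → pose (-3.0881, -2.4874, -3.9930)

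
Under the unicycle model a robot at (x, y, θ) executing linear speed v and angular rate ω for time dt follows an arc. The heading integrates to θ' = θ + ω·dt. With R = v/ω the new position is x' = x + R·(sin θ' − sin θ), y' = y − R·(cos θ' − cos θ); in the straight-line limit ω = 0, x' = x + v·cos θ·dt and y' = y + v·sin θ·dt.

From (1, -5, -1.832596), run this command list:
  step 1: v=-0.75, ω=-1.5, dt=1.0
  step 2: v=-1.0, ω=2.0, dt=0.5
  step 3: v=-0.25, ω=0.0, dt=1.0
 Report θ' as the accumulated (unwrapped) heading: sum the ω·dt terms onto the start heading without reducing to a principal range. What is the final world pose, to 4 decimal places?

(2.2072, -4.3118, -2.3326)

step 1: θ'=-3.3326 (R=0.5000) → pose (1.5779, -4.6385, -3.3326)
step 2: θ'=-2.3326 (R=-0.5000) → pose (2.0346, -4.4927, -2.3326)
step 3: θ'=-2.3326 (straight) → pose (2.2072, -4.3118, -2.3326)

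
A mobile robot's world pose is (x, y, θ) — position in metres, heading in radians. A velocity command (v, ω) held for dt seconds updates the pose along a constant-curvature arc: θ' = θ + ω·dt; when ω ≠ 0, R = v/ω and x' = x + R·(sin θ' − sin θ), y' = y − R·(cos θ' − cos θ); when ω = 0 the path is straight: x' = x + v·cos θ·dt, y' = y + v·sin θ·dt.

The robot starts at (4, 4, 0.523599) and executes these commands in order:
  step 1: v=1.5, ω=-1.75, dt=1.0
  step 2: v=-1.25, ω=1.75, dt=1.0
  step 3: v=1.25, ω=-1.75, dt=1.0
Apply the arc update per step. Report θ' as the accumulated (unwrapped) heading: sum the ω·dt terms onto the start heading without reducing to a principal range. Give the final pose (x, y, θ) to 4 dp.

step 1: θ'=-1.2264 (R=-0.8571) → pose (5.2354, 3.5471, -1.2264)
step 2: θ'=0.5236 (R=-0.7143) → pose (4.2059, 3.9245, 0.5236)
step 3: θ'=-1.2264 (R=-0.7143) → pose (5.2354, 3.5471, -1.2264)

(5.2354, 3.5471, -1.2264)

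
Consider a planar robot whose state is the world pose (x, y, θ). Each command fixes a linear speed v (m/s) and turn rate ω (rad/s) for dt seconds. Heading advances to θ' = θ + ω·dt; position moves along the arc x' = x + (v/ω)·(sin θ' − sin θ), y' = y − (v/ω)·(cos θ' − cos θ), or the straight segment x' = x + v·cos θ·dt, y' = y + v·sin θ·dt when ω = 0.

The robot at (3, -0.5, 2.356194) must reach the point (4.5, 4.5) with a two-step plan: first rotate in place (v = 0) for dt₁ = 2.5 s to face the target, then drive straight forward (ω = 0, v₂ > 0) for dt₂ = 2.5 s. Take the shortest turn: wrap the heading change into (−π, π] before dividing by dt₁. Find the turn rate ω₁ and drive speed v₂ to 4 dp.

heading to target = atan2(4.5−-0.5, 4.5−3) = 1.2793
Δθ = wrap(1.2793 − 2.3562) = -1.0769; ω₁ = Δθ/dt₁ = -0.4307
distance = √((4.5−3)² + (4.5−-0.5)²) = 5.2202; v₂ = distance/dt₂ = 2.0881

ω₁ = -0.4307, v₂ = 2.0881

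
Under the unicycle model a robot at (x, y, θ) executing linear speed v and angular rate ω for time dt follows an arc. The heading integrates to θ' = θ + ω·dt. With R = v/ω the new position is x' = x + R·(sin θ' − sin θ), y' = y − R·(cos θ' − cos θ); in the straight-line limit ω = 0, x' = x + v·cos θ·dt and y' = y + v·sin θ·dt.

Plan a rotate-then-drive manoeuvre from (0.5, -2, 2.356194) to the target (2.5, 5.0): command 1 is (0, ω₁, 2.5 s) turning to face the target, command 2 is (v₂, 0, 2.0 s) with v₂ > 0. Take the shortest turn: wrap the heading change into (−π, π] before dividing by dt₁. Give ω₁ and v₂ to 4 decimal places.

ω₁ = -0.4255, v₂ = 3.6401

heading to target = atan2(5−-2, 2.5−0.5) = 1.2925
Δθ = wrap(1.2925 − 2.3562) = -1.0637; ω₁ = Δθ/dt₁ = -0.4255
distance = √((2.5−0.5)² + (5−-2)²) = 7.2801; v₂ = distance/dt₂ = 3.6401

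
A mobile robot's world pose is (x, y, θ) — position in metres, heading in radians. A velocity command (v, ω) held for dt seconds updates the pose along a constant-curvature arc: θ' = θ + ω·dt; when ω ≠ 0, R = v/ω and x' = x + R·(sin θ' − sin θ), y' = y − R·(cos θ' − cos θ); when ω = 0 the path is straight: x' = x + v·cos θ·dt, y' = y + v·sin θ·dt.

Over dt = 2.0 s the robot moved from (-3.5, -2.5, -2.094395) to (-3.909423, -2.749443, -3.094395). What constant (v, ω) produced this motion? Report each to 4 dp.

v = 0.2500, ω = -0.5000

Δθ = -3.094395 − -2.094395 = -1.000000
ω = Δθ/dt = -1.000000/2.0 = -0.5000
R = Δx/(sin θ' − sin θ) = -0.5000
v = R·ω = -0.5000·-0.5000 = 0.2500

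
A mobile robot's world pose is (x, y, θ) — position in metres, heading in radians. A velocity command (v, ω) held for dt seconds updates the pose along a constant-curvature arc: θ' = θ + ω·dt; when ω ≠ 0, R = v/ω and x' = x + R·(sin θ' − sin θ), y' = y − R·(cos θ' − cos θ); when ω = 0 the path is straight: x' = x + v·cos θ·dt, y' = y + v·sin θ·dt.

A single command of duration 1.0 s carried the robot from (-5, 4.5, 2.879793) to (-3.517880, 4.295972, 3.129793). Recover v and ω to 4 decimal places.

v = -1.5000, ω = 0.2500

Δθ = 3.129793 − 2.879793 = 0.250000
ω = Δθ/dt = 0.250000/1.0 = 0.2500
R = Δx/(sin θ' − sin θ) = -6.0000
v = R·ω = -6.0000·0.2500 = -1.5000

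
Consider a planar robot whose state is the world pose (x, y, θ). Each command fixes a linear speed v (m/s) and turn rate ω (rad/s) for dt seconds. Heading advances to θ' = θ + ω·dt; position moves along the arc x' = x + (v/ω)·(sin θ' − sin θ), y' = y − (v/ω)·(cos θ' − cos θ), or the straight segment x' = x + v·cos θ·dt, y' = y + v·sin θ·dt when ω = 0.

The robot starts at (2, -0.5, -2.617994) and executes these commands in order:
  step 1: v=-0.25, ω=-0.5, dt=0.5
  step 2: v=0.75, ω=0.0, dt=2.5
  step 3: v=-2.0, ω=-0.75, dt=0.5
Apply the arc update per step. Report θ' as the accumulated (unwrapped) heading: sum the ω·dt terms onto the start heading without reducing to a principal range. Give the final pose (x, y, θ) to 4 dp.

step 1: θ'=-2.8680 (R=0.5000) → pose (2.1149, -0.4516, -2.8680)
step 2: θ'=-2.8680 (straight) → pose (0.3096, -0.9582, -2.8680)
step 3: θ'=-3.2430 (R=2.6667) → pose (1.3001, -0.8727, -3.2430)

(1.3001, -0.8727, -3.2430)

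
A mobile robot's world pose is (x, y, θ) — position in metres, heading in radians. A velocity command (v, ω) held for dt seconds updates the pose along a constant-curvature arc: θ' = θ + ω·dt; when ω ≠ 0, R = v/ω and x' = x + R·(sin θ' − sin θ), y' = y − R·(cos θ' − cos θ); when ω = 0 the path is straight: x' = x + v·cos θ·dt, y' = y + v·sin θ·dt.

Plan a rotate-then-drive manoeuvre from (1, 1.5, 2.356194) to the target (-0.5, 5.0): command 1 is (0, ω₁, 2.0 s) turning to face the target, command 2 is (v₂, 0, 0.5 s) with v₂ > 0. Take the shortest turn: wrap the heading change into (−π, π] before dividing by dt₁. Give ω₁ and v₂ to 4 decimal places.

ω₁ = -0.1903, v₂ = 7.6158

heading to target = atan2(5−1.5, -0.5−1) = 1.9757
Δθ = wrap(1.9757 − 2.3562) = -0.3805; ω₁ = Δθ/dt₁ = -0.1903
distance = √((-0.5−1)² + (5−1.5)²) = 3.8079; v₂ = distance/dt₂ = 7.6158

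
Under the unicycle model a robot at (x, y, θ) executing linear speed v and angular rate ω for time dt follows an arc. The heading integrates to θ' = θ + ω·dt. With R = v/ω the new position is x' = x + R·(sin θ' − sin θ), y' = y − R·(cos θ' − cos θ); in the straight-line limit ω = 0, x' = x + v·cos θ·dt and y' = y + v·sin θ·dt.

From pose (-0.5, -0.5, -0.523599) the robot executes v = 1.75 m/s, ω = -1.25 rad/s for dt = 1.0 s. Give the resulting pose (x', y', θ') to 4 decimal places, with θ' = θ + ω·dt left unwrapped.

(0.1713, -1.9944, -1.7736)

θ' = -0.5236 + -1.25·1.0 = -1.7736
R = v/ω = 1.75/-1.25 = -1.4000
x' = -0.5 + -1.4000·(sin -1.7736 − sin -0.5236) = 0.1713
y' = -0.5 − -1.4000·(cos -1.7736 − cos -0.5236) = -1.9944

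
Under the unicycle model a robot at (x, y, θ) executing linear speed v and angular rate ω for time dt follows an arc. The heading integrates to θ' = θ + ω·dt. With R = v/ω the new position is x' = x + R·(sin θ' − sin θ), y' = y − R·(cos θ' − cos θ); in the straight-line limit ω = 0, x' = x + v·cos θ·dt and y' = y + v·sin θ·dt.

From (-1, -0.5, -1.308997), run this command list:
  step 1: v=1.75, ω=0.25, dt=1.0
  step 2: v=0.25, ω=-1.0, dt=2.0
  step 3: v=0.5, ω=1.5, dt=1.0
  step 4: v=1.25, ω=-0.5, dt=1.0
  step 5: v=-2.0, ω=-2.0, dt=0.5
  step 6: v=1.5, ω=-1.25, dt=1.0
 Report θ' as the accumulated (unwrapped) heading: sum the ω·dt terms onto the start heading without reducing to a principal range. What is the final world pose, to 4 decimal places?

(-1.5386, -2.7739, -4.3090)

step 1: θ'=-1.0590 (R=7.0000) → pose (-0.3416, -2.1165, -1.0590)
step 2: θ'=-3.0590 (R=-0.2500) → pose (-0.5389, -2.4881, -3.0590)
step 3: θ'=-1.5590 (R=0.3333) → pose (-0.8447, -2.8242, -1.5590)
step 4: θ'=-2.0590 (R=-2.5000) → pose (-1.1366, -4.0263, -2.0590)
step 5: θ'=-3.0590 (R=1.0000) → pose (-0.3359, -3.4987, -3.0590)
step 6: θ'=-4.3090 (R=-1.2000) → pose (-1.5386, -2.7739, -4.3090)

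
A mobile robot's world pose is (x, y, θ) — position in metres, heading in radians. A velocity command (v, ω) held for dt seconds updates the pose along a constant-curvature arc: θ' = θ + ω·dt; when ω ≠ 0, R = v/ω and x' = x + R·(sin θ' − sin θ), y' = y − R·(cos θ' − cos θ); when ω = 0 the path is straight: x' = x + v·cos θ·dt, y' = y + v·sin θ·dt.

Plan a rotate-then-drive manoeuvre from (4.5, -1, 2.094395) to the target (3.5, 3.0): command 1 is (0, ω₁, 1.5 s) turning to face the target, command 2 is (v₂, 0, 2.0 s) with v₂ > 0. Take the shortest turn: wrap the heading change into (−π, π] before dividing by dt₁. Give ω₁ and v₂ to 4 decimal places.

ω₁ = -0.1857, v₂ = 2.0616

heading to target = atan2(3−-1, 3.5−4.5) = 1.8158
Δθ = wrap(1.8158 − 2.0944) = -0.2786; ω₁ = Δθ/dt₁ = -0.1857
distance = √((3.5−4.5)² + (3−-1)²) = 4.1231; v₂ = distance/dt₂ = 2.0616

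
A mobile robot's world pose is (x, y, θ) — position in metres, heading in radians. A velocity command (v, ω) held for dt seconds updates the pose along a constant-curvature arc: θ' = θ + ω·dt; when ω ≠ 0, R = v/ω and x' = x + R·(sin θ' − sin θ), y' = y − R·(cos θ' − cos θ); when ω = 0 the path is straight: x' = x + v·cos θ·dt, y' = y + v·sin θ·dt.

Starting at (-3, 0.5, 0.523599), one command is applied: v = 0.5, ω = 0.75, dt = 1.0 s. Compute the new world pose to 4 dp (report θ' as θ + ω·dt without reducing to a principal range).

θ' = 0.5236 + 0.75·1.0 = 1.2736
R = v/ω = 0.5/0.75 = 0.6667
x' = -3 + 0.6667·(sin 1.2736 − sin 0.5236) = -2.6959
y' = 0.5 − 0.6667·(cos 1.2736 − cos 0.5236) = 0.8821

(-2.6959, 0.8821, 1.2736)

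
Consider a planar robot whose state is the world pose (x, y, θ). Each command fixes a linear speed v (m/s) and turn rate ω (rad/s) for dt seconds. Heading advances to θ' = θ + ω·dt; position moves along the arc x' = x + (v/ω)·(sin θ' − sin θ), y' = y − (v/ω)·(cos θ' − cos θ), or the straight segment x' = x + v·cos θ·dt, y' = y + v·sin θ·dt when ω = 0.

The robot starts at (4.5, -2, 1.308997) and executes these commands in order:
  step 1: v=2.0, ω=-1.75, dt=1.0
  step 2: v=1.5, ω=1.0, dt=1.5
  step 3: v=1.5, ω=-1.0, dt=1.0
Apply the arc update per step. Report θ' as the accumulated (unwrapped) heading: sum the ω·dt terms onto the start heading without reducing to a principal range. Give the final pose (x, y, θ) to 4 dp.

(9.2592, 0.1224, 0.0590)

step 1: θ'=-0.4410 (R=-1.1429) → pose (6.0917, -1.2623, -0.4410)
step 2: θ'=1.0590 (R=1.5000) → pose (8.0398, -0.6404, 1.0590)
step 3: θ'=0.0590 (R=-1.5000) → pose (9.2592, 0.1224, 0.0590)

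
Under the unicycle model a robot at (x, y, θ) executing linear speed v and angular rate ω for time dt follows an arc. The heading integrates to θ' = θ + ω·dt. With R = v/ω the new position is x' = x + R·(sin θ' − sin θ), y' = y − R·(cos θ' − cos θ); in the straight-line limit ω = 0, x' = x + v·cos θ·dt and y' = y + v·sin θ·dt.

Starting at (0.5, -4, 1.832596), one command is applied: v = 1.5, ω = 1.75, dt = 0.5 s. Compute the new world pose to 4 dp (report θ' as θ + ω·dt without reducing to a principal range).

θ' = 1.8326 + 1.75·0.5 = 2.7076
R = v/ω = 1.5/1.75 = 0.8571
x' = 0.5 + 0.8571·(sin 2.7076 − sin 1.8326) = 0.0325
y' = -4 − 0.8571·(cos 2.7076 − cos 1.8326) = -3.4442

(0.0325, -3.4442, 2.7076)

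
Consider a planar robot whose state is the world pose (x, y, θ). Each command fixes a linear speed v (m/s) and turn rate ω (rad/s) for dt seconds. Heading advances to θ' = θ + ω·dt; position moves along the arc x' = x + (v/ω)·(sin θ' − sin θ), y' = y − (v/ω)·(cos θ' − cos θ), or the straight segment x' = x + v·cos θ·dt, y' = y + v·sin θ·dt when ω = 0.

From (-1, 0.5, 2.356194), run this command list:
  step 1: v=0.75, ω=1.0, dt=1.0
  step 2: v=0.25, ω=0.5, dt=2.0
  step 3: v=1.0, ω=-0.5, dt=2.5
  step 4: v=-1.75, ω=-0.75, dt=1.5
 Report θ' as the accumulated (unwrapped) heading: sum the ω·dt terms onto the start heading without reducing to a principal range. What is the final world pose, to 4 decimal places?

step 1: θ'=3.3562 (R=0.7500) → pose (-1.6900, 0.7025, 3.3562)
step 2: θ'=4.3562 (R=0.5000) → pose (-2.0522, 0.3883, 4.3562)
step 3: θ'=3.1062 (R=-2.0000) → pose (-3.9974, -0.9130, 3.1062)
step 4: θ'=1.9812 (R=2.3333) → pose (-1.9404, -2.3140, 1.9812)

(-1.9404, -2.3140, 1.9812)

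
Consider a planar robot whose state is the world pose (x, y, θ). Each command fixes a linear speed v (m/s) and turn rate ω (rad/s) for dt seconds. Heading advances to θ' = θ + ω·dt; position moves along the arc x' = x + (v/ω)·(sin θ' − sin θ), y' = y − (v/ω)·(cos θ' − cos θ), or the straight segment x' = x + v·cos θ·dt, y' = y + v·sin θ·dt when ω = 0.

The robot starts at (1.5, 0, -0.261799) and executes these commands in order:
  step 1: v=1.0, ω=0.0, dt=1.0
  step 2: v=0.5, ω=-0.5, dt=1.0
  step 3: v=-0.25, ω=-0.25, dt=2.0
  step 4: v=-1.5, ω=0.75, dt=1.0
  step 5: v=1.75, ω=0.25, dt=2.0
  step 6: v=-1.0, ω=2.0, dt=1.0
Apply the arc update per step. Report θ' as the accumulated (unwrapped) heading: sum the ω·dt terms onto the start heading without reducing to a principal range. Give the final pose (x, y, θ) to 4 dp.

(4.5918, -0.5453, 1.9882)

step 1: θ'=-0.2618 (straight) → pose (2.4659, -0.2588, -0.2618)
step 2: θ'=-0.7618 (R=-1.0000) → pose (2.8973, -0.5011, -0.7618)
step 3: θ'=-1.2618 (R=1.0000) → pose (2.6349, -0.0817, -1.2618)
step 4: θ'=-0.5118 (R=-2.0000) → pose (1.7091, 1.0539, -0.5118)
step 5: θ'=-0.0118 (R=7.0000) → pose (5.0548, 0.1574, -0.0118)
step 6: θ'=1.9882 (R=-0.5000) → pose (4.5918, -0.5453, 1.9882)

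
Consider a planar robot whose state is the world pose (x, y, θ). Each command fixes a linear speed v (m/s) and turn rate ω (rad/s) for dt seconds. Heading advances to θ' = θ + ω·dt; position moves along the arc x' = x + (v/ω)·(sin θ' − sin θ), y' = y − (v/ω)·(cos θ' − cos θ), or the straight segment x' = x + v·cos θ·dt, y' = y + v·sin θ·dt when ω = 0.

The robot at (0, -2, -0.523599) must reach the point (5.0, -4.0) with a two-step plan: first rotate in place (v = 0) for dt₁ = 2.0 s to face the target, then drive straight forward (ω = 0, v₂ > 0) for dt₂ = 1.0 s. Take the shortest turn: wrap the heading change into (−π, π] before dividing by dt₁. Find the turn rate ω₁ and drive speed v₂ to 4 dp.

ω₁ = 0.0715, v₂ = 5.3852

heading to target = atan2(-4−-2, 5−0) = -0.3805
Δθ = wrap(-0.3805 − -0.5236) = 0.1431; ω₁ = Δθ/dt₁ = 0.0715
distance = √((5−0)² + (-4−-2)²) = 5.3852; v₂ = distance/dt₂ = 5.3852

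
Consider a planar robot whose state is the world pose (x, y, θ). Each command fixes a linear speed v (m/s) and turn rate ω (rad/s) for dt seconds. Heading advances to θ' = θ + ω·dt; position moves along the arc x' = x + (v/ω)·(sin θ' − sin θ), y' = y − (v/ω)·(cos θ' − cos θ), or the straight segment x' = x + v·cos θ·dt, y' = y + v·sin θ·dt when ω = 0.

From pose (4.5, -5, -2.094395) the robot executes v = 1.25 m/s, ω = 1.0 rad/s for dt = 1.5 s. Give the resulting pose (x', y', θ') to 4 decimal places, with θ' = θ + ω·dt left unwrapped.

θ' = -2.0944 + 1.0·1.5 = -0.5944
R = v/ω = 1.25/1.0 = 1.2500
x' = 4.5 + 1.2500·(sin -0.5944 − sin -2.0944) = 4.8825
y' = -5 − 1.2500·(cos -0.5944 − cos -2.0944) = -6.6606

(4.8825, -6.6606, -0.5944)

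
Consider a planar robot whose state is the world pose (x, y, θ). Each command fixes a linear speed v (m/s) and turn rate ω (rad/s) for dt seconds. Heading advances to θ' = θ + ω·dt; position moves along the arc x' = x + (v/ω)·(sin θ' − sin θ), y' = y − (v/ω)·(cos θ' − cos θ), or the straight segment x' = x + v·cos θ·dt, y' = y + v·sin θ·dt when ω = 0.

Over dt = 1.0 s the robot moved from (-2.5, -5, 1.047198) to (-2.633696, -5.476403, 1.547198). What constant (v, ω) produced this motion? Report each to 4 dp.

Δθ = 1.547198 − 1.047198 = 0.500000
ω = Δθ/dt = 0.500000/1.0 = 0.5000
R = −Δy/(cos θ' − cos θ) = -1.0000
v = R·ω = -1.0000·0.5000 = -0.5000

v = -0.5000, ω = 0.5000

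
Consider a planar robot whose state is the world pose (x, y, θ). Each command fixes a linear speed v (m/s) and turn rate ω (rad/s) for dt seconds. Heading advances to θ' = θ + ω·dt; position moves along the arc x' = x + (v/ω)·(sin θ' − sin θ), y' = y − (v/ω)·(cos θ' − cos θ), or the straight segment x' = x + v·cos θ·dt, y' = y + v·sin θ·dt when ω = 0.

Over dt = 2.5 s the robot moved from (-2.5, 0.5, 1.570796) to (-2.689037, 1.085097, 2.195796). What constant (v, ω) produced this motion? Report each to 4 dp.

Δθ = 2.195796 − 1.570796 = 0.625000
ω = Δθ/dt = 0.625000/2.5 = 0.2500
R = −Δy/(cos θ' − cos θ) = 1.0000
v = R·ω = 1.0000·0.2500 = 0.2500

v = 0.2500, ω = 0.2500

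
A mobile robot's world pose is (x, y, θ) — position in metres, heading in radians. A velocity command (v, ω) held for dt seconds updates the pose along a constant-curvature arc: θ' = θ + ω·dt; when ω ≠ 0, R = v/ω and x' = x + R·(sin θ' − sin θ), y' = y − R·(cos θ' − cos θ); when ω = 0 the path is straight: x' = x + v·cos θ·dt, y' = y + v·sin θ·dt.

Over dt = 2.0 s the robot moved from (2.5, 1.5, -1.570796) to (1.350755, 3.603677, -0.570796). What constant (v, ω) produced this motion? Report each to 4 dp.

v = -1.2500, ω = 0.5000

Δθ = -0.570796 − -1.570796 = 1.000000
ω = Δθ/dt = 1.000000/2.0 = 0.5000
R = −Δy/(cos θ' − cos θ) = -2.5000
v = R·ω = -2.5000·0.5000 = -1.2500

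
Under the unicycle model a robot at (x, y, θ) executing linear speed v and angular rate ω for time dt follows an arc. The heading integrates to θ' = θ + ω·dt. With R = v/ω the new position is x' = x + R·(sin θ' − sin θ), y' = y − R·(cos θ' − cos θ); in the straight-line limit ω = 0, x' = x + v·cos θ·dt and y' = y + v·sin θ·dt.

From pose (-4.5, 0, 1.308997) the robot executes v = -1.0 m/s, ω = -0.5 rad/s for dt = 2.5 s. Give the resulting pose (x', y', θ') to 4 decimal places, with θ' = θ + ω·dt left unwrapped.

(-6.3139, -1.4789, 0.0590)

θ' = 1.3090 + -0.5·2.5 = 0.0590
R = v/ω = -1.0/-0.5 = 2.0000
x' = -4.5 + 2.0000·(sin 0.0590 − sin 1.3090) = -6.3139
y' = 0 − 2.0000·(cos 0.0590 − cos 1.3090) = -1.4789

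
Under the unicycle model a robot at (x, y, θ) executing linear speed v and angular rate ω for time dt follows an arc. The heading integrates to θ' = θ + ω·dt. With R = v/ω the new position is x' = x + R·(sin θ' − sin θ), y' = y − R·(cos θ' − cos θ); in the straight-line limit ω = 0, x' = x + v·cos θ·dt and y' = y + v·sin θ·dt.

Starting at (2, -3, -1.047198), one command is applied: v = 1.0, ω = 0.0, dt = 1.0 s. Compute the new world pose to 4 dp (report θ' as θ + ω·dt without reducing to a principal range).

θ' = -1.0472 + 0.0·1.0 = -1.0472
ω = 0 → straight: x' = 2 + 1.0·cos(-1.0472)·1.0 = 2.5000
y' = -3 + 1.0·sin(-1.0472)·1.0 = -3.8660

(2.5000, -3.8660, -1.0472)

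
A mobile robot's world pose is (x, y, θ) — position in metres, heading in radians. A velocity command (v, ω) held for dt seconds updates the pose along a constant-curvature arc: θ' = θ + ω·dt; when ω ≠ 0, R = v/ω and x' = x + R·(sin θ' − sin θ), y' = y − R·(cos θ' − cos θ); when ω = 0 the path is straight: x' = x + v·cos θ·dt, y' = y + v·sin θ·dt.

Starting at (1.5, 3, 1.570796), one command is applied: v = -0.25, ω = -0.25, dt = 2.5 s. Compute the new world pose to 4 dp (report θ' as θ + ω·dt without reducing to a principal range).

θ' = 1.5708 + -0.25·2.5 = 0.9458
R = v/ω = -0.25/-0.25 = 1.0000
x' = 1.5 + 1.0000·(sin 0.9458 − sin 1.5708) = 1.3110
y' = 3 − 1.0000·(cos 0.9458 − cos 1.5708) = 2.4149

(1.3110, 2.4149, 0.9458)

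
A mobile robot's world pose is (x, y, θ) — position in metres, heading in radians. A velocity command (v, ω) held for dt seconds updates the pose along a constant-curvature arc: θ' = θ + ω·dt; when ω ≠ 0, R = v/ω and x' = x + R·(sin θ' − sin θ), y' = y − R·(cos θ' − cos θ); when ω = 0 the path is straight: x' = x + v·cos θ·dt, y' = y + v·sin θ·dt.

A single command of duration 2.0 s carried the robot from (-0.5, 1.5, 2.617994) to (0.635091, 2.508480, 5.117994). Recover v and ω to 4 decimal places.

Δθ = 5.117994 − 2.617994 = 2.500000
ω = Δθ/dt = 2.500000/2.0 = 1.2500
R = Δx/(sin θ' − sin θ) = -0.8000
v = R·ω = -0.8000·1.2500 = -1.0000

v = -1.0000, ω = 1.2500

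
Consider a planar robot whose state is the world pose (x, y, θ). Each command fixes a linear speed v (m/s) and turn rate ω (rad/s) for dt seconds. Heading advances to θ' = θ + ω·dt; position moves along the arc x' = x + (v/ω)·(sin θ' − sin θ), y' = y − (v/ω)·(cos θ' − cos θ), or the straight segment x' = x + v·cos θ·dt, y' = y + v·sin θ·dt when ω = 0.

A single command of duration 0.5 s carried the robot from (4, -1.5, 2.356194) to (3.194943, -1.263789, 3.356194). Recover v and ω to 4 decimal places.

Δθ = 3.356194 − 2.356194 = 1.000000
ω = Δθ/dt = 1.000000/0.5 = 2.0000
R = Δx/(sin θ' − sin θ) = 0.8750
v = R·ω = 0.8750·2.0000 = 1.7500

v = 1.7500, ω = 2.0000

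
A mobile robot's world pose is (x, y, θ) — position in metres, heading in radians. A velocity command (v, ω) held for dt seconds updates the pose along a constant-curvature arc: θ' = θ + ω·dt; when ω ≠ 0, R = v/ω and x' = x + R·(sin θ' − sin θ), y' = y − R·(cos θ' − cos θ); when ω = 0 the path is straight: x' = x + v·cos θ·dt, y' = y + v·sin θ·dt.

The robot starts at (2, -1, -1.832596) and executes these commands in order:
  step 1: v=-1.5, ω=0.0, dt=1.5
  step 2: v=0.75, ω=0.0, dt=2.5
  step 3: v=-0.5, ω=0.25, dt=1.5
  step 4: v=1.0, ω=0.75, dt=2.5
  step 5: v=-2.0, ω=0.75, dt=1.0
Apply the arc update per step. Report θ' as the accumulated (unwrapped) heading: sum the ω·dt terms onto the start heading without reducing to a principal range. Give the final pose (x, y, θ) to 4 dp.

(2.6461, -2.3534, 1.1674)

step 1: θ'=-1.8326 (straight) → pose (2.5823, 1.1733, -1.8326)
step 2: θ'=-1.8326 (straight) → pose (2.0971, -0.6378, -1.8326)
step 3: θ'=-1.4576 (R=-2.0000) → pose (2.1524, 0.1058, -1.4576)
step 4: θ'=0.4174 (R=1.3333) → pose (4.0177, -0.9625, 0.4174)
step 5: θ'=1.1674 (R=-2.6667) → pose (2.6461, -2.3534, 1.1674)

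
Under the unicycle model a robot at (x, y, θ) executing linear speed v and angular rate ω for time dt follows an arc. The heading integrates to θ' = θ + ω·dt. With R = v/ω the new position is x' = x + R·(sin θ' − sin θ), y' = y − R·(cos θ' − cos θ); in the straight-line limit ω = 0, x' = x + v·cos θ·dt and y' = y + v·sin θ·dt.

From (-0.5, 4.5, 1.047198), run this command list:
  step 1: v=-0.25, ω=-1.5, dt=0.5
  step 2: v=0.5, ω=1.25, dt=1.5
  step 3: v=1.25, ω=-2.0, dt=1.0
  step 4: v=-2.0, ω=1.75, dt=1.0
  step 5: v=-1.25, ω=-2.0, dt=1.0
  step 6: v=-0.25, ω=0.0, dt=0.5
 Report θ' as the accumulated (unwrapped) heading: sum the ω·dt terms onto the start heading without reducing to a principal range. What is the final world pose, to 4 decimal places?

(-1.6118, 3.6543, -0.0778)

step 1: θ'=0.2972 (R=0.1667) → pose (-0.5955, 4.4240, 0.2972)
step 2: θ'=2.1722 (R=0.4000) → pose (-0.3829, 5.0328, 2.1722)
step 3: θ'=0.1722 (R=-0.6250) → pose (0.0254, 6.0021, 0.1722)
step 4: θ'=1.9222 (R=-1.1429) → pose (-0.8518, 4.4828, 1.9222)
step 5: θ'=-0.0778 (R=0.6250) → pose (-1.4872, 3.6446, -0.0778)
step 6: θ'=-0.0778 (straight) → pose (-1.6118, 3.6543, -0.0778)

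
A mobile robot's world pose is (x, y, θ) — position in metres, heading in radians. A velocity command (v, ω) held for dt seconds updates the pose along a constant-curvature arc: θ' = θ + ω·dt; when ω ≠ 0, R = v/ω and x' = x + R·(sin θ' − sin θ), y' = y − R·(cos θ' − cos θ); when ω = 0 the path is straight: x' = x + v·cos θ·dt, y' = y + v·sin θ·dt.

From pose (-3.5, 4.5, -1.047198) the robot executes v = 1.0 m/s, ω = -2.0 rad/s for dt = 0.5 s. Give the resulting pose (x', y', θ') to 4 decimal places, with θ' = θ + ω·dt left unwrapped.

(-3.4887, 4.0207, -2.0472)

θ' = -1.0472 + -2.0·0.5 = -2.0472
R = v/ω = 1.0/-2.0 = -0.5000
x' = -3.5 + -0.5000·(sin -2.0472 − sin -1.0472) = -3.4887
y' = 4.5 − -0.5000·(cos -2.0472 − cos -1.0472) = 4.0207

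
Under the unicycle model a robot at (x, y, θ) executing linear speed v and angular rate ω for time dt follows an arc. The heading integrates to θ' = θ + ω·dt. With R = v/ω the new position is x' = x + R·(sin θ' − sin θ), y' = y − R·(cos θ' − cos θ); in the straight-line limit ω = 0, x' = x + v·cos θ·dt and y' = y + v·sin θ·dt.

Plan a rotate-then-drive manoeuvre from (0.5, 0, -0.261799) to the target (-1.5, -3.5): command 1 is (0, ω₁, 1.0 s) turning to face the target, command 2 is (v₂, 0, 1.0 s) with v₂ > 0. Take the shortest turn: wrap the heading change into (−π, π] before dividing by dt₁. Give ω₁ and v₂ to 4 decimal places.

ω₁ = -1.8281, v₂ = 4.0311

heading to target = atan2(-3.5−0, -1.5−0.5) = -2.0899
Δθ = wrap(-2.0899 − -0.2618) = -1.8281; ω₁ = Δθ/dt₁ = -1.8281
distance = √((-1.5−0.5)² + (-3.5−0)²) = 4.0311; v₂ = distance/dt₂ = 4.0311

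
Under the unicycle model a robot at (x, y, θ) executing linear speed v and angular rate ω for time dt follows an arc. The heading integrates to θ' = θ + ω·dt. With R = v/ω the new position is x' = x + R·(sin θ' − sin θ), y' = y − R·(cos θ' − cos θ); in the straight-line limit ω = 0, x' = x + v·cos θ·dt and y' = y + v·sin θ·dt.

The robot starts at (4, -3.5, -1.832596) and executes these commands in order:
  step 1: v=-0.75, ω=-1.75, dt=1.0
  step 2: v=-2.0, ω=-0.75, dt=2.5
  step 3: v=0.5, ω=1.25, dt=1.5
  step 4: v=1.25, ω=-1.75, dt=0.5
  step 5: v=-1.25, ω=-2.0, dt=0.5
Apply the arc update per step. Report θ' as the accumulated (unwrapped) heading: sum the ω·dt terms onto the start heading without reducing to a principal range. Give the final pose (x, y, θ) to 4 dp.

step 1: θ'=-3.5826 (R=0.4286) → pose (4.5969, -3.2234, -3.5826)
step 2: θ'=-5.4576 (R=2.6667) → pose (5.4185, -7.4432, -5.4576)
step 3: θ'=-3.5826 (R=0.4000) → pose (5.2953, -6.8102, -3.5826)
step 4: θ'=-4.4576 (R=-0.7143) → pose (4.9089, -6.3443, -4.4576)
step 5: θ'=-5.4576 (R=0.6250) → pose (4.7634, -6.9257, -5.4576)

(4.7634, -6.9257, -5.4576)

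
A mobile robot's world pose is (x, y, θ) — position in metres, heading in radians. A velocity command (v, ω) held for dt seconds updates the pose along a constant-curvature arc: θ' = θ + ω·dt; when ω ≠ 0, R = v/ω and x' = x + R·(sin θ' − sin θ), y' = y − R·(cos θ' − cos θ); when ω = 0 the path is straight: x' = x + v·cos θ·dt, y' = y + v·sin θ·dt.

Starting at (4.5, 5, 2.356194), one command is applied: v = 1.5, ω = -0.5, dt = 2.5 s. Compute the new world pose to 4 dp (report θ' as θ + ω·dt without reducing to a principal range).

θ' = 2.3562 + -0.5·2.5 = 1.1062
R = v/ω = 1.5/-0.5 = -3.0000
x' = 4.5 + -3.0000·(sin 1.1062 − sin 2.3562) = 3.9393
y' = 5 − -3.0000·(cos 1.1062 − cos 2.3562) = 8.4655

(3.9393, 8.4655, 1.1062)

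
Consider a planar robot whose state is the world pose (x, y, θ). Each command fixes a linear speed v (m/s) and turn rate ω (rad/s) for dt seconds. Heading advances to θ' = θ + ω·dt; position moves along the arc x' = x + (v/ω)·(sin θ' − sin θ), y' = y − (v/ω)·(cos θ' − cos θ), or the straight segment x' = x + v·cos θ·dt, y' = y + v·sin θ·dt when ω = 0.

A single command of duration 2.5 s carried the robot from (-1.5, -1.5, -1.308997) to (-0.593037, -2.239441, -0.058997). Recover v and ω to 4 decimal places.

v = 0.5000, ω = 0.5000

Δθ = -0.058997 − -1.308997 = 1.250000
ω = Δθ/dt = 1.250000/2.5 = 0.5000
R = Δx/(sin θ' − sin θ) = 1.0000
v = R·ω = 1.0000·0.5000 = 0.5000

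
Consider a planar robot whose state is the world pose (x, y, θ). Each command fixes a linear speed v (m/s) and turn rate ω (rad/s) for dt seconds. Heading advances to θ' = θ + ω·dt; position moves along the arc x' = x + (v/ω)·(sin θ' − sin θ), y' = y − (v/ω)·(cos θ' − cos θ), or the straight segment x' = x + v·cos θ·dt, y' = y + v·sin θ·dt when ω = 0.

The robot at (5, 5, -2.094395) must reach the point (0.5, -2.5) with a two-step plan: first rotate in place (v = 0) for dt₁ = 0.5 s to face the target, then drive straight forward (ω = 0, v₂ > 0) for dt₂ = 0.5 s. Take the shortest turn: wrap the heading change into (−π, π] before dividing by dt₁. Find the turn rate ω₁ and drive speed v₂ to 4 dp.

ω₁ = -0.0336, v₂ = 17.4929

heading to target = atan2(-2.5−5, 0.5−5) = -2.1112
Δθ = wrap(-2.1112 − -2.0944) = -0.0168; ω₁ = Δθ/dt₁ = -0.0336
distance = √((0.5−5)² + (-2.5−5)²) = 8.7464; v₂ = distance/dt₂ = 17.4929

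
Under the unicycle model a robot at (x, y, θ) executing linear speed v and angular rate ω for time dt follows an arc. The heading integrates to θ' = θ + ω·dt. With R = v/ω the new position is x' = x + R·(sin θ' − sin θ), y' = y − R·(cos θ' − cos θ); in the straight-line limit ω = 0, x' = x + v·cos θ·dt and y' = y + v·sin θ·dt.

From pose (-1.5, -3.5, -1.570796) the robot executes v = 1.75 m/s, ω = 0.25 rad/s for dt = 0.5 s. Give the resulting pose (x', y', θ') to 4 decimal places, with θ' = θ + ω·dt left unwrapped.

(-1.4454, -4.3727, -1.4458)

θ' = -1.5708 + 0.25·0.5 = -1.4458
R = v/ω = 1.75/0.25 = 7.0000
x' = -1.5 + 7.0000·(sin -1.4458 − sin -1.5708) = -1.4454
y' = -3.5 − 7.0000·(cos -1.4458 − cos -1.5708) = -4.3727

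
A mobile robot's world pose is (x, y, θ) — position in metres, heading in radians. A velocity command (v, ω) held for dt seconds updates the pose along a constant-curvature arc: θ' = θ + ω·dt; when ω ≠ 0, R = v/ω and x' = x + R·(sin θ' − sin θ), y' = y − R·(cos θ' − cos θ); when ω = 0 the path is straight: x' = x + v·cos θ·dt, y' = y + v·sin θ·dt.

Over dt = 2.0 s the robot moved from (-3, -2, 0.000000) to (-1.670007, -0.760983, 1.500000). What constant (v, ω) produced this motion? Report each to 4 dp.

v = 1.0000, ω = 0.7500

Δθ = 1.500000 − 0.000000 = 1.500000
ω = Δθ/dt = 1.500000/2.0 = 0.7500
R = Δx/(sin θ' − sin θ) = 1.3333
v = R·ω = 1.3333·0.7500 = 1.0000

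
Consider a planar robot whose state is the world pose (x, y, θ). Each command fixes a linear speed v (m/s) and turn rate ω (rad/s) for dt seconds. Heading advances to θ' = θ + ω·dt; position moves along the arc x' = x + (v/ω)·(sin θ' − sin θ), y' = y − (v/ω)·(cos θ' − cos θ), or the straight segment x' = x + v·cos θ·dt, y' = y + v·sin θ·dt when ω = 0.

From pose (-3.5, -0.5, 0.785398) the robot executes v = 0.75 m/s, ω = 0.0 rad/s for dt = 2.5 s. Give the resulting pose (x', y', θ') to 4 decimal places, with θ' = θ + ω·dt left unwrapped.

θ' = 0.7854 + 0.0·2.5 = 0.7854
ω = 0 → straight: x' = -3.5 + 0.75·cos(0.7854)·2.5 = -2.1742
y' = -0.5 + 0.75·sin(0.7854)·2.5 = 0.8258

(-2.1742, 0.8258, 0.7854)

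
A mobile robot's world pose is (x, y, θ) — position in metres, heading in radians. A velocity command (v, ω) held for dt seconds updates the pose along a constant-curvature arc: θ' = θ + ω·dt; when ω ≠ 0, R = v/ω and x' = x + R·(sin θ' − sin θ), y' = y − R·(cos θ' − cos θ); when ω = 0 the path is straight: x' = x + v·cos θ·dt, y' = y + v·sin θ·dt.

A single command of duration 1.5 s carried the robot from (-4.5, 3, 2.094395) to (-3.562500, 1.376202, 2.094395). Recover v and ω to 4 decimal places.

v = -1.2500, ω = 0.0000

Δθ = 2.094395 − 2.094395 = 0.000000
ω = Δθ/dt = 0.000000/1.5 = 0.0000
ω = 0 → v = (Δx·cos θ + Δy·sin θ)/dt = -1.2500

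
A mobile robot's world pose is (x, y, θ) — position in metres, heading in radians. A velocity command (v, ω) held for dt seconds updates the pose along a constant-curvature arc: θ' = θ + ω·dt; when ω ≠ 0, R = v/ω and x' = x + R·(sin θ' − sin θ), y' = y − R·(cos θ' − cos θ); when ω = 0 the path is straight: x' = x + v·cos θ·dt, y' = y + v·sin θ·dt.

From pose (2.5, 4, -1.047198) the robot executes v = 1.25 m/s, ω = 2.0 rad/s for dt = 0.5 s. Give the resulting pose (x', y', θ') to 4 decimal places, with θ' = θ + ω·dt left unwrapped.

θ' = -1.0472 + 2.0·0.5 = -0.0472
R = v/ω = 1.25/2.0 = 0.6250
x' = 2.5 + 0.6250·(sin -0.0472 − sin -1.0472) = 3.0118
y' = 4 − 0.6250·(cos -0.0472 − cos -1.0472) = 3.6882

(3.0118, 3.6882, -0.0472)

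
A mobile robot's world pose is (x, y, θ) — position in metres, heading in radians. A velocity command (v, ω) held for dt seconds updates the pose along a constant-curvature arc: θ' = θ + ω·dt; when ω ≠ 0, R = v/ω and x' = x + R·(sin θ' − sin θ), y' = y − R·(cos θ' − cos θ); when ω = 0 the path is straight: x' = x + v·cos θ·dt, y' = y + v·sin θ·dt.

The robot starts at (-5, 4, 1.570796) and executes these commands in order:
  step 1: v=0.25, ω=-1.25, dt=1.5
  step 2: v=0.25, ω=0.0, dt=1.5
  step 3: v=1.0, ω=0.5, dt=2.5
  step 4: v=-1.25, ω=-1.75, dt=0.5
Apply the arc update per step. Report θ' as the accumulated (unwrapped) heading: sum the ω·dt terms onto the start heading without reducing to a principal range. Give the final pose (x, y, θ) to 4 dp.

(-2.6901, 4.5219, 0.0708)

step 1: θ'=-0.3042 (R=-0.2000) → pose (-4.7401, 4.1908, -0.3042)
step 2: θ'=-0.3042 (straight) → pose (-4.3823, 4.0785, -0.3042)
step 3: θ'=0.9458 (R=2.0000) → pose (-2.1613, 4.8165, 0.9458)
step 4: θ'=0.0708 (R=0.7143) → pose (-2.6901, 4.5219, 0.0708)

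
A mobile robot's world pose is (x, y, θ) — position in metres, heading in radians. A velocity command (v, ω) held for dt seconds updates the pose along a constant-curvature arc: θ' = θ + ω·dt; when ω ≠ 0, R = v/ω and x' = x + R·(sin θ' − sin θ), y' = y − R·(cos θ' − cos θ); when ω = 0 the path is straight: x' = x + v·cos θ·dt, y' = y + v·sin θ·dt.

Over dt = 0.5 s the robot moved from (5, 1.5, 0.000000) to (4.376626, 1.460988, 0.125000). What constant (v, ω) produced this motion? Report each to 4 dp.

v = -1.2500, ω = 0.2500

Δθ = 0.125000 − 0.000000 = 0.125000
ω = Δθ/dt = 0.125000/0.5 = 0.2500
R = Δx/(sin θ' − sin θ) = -5.0000
v = R·ω = -5.0000·0.2500 = -1.2500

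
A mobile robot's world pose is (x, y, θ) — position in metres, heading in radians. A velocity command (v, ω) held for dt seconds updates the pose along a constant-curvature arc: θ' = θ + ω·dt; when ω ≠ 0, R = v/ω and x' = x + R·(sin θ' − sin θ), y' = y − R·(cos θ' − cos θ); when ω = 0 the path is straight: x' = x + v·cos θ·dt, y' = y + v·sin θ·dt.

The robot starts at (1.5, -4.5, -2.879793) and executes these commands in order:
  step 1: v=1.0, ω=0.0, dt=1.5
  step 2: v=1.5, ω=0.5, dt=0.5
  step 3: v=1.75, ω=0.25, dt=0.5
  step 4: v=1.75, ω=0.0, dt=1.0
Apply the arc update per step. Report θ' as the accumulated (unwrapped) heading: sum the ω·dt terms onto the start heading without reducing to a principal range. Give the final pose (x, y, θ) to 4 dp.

step 1: θ'=-2.8798 (straight) → pose (0.0511, -4.8882, -2.8798)
step 2: θ'=-2.6298 (R=3.0000) → pose (-0.6417, -5.1704, -2.6298)
step 3: θ'=-2.5048 (R=7.0000) → pose (-1.3758, -5.6454, -2.5048)
step 4: θ'=-2.5048 (straight) → pose (-2.7828, -6.6860, -2.5048)

(-2.7828, -6.6860, -2.5048)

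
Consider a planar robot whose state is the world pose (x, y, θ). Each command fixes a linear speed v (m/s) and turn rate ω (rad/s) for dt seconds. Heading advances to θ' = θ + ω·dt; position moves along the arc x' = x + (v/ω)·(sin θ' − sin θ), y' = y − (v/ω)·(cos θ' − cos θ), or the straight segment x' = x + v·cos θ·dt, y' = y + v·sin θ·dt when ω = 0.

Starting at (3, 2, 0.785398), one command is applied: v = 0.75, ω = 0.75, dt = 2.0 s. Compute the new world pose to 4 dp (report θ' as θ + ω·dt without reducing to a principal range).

θ' = 0.7854 + 0.75·2.0 = 2.2854
R = v/ω = 0.75/0.75 = 1.0000
x' = 3 + 1.0000·(sin 2.2854 − sin 0.7854) = 3.0482
y' = 2 − 1.0000·(cos 2.2854 − cos 0.7854) = 3.3624

(3.0482, 3.3624, 2.2854)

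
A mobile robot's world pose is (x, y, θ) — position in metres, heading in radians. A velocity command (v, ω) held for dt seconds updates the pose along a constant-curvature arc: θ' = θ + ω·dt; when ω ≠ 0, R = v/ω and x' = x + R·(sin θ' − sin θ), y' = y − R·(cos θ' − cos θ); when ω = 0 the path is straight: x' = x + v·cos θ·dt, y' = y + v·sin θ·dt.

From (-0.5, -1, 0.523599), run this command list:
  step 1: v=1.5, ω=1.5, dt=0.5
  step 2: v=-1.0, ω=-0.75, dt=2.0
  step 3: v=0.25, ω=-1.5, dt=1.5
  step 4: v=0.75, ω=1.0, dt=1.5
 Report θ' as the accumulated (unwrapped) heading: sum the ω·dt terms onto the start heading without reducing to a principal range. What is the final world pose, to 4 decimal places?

(-1.7110, -2.6393, -0.9764)

step 1: θ'=1.2736 (R=1.0000) → pose (-0.0438, -0.4268, 1.2736)
step 2: θ'=-0.2264 (R=1.3333) → pose (-1.6180, -1.3357, -0.2264)
step 3: θ'=-2.4764 (R=-0.1667) → pose (-1.5526, -1.6292, -2.4764)
step 4: θ'=-0.9764 (R=0.7500) → pose (-1.7110, -2.6393, -0.9764)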